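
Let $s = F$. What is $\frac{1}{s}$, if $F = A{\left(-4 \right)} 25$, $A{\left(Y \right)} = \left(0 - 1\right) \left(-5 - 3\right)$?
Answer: $\frac{1}{200} \approx 0.005$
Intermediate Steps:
$A{\left(Y \right)} = 8$ ($A{\left(Y \right)} = \left(-1\right) \left(-8\right) = 8$)
$F = 200$ ($F = 8 \cdot 25 = 200$)
$s = 200$
$\frac{1}{s} = \frac{1}{200}$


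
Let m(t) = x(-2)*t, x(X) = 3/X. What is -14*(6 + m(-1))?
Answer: -105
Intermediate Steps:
m(t) = -3*t/2 (m(t) = (3/(-2))*t = (3*(-1/2))*t = -3*t/2)
-14*(6 + m(-1)) = -14*(6 - 3/2*(-1)) = -14*(6 + 3/2) = -14*15/2 = -105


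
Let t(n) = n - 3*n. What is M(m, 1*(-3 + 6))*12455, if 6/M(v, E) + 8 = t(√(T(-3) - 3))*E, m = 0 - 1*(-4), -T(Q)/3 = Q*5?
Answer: 74730/181 - 112095*√42/362 ≈ -1593.9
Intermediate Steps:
T(Q) = -15*Q (T(Q) = -3*Q*5 = -15*Q)
m = 4 (m = 0 + 4 = 4)
t(n) = -2*n
M(v, E) = 6/(-8 - 2*E*√42) (M(v, E) = 6/(-8 + (-2*√(-15*(-3) - 3))*E) = 6/(-8 + (-2*√(45 - 3))*E) = 6/(-8 + (-2*√42)*E) = 6/(-8 - 2*E*√42))
M(m, 1*(-3 + 6))*12455 = -3/(4 + (1*(-3 + 6))*√42)*12455 = -3/(4 + (1*3)*√42)*12455 = -3/(4 + 3*√42)*12455 = -37365/(4 + 3*√42)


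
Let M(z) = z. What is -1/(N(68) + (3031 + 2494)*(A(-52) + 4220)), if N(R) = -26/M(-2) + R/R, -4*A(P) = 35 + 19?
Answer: -2/46481853 ≈ -4.3028e-8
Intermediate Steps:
A(P) = -27/2 (A(P) = -(35 + 19)/4 = -¼*54 = -27/2)
N(R) = 14 (N(R) = -26/(-2) + R/R = -26*(-½) + 1 = 13 + 1 = 14)
-1/(N(68) + (3031 + 2494)*(A(-52) + 4220)) = -1/(14 + (3031 + 2494)*(-27/2 + 4220)) = -1/(14 + 5525*(8413/2)) = -1/(14 + 46481825/2) = -1/46481853/2 = -1*2/46481853 = -2/46481853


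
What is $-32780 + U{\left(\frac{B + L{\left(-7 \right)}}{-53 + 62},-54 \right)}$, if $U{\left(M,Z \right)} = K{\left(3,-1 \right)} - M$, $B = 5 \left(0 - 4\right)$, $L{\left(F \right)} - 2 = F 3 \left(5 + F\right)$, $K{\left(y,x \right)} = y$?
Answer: $- \frac{98339}{3} \approx -32780.0$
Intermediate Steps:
$L{\left(F \right)} = 2 + F \left(15 + 3 F\right)$ ($L{\left(F \right)} = 2 + F 3 \left(5 + F\right) = 2 + F \left(15 + 3 F\right)$)
$B = -20$ ($B = 5 \left(-4\right) = -20$)
$U{\left(M,Z \right)} = 3 - M$
$-32780 + U{\left(\frac{B + L{\left(-7 \right)}}{-53 + 62},-54 \right)} = -32780 + \left(3 - \frac{-20 + \left(2 + 3 \left(-7\right)^{2} + 15 \left(-7\right)\right)}{-53 + 62}\right) = -32780 + \left(3 - \frac{-20 + \left(2 + 3 \cdot 49 - 105\right)}{9}\right) = -32780 + \left(3 - \left(-20 + \left(2 + 147 - 105\right)\right) \frac{1}{9}\right) = -32780 + \left(3 - \left(-20 + 44\right) \frac{1}{9}\right) = -32780 + \left(3 - 24 \cdot \frac{1}{9}\right) = -32780 + \left(3 - \frac{8}{3}\right) = -32780 + \frac{1}{3} = - \frac{98339}{3}$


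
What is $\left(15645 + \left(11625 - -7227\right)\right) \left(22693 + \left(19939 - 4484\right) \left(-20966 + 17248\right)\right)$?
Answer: $-1981473079509$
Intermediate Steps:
$\left(15645 + \left(11625 - -7227\right)\right) \left(22693 + \left(19939 - 4484\right) \left(-20966 + 17248\right)\right) = \left(15645 + \left(11625 + 7227\right)\right) \left(22693 + 15455 \left(-3718\right)\right) = \left(15645 + 18852\right) \left(22693 - 57461690\right) = 34497 \left(-57438997\right) = -1981473079509$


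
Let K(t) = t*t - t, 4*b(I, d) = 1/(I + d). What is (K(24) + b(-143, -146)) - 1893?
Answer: -1550197/1156 ≈ -1341.0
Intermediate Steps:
b(I, d) = 1/(4*(I + d))
K(t) = t² - t
(K(24) + b(-143, -146)) - 1893 = (24*(-1 + 24) + 1/(4*(-143 - 146))) - 1893 = (24*23 + (¼)/(-289)) - 1893 = (552 + (¼)*(-1/289)) - 1893 = (552 - 1/1156) - 1893 = 638111/1156 - 1893 = -1550197/1156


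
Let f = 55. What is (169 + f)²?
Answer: 50176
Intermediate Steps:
(169 + f)² = (169 + 55)² = 224² = 50176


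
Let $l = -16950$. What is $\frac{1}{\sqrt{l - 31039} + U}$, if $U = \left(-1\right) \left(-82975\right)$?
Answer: $\frac{82975}{6884898614} - \frac{i \sqrt{47989}}{6884898614} \approx 1.2052 \cdot 10^{-5} - 3.1818 \cdot 10^{-8} i$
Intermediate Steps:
$U = 82975$
$\frac{1}{\sqrt{l - 31039} + U} = \frac{1}{\sqrt{-16950 - 31039} + 82975} = \frac{1}{\sqrt{-47989} + 82975} = \frac{1}{i \sqrt{47989} + 82975} = \frac{1}{82975 + i \sqrt{47989}}$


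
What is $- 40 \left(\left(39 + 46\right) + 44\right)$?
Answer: $-5160$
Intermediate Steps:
$- 40 \left(\left(39 + 46\right) + 44\right) = - 40 \left(85 + 44\right) = \left(-40\right) 129 = -5160$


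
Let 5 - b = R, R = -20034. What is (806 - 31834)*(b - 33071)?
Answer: 404356896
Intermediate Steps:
b = 20039 (b = 5 - 1*(-20034) = 5 + 20034 = 20039)
(806 - 31834)*(b - 33071) = (806 - 31834)*(20039 - 33071) = -31028*(-13032) = 404356896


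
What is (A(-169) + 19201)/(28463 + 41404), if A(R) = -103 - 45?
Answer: 2117/7763 ≈ 0.27270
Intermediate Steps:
A(R) = -148
(A(-169) + 19201)/(28463 + 41404) = (-148 + 19201)/(28463 + 41404) = 19053/69867 = 19053*(1/69867) = 2117/7763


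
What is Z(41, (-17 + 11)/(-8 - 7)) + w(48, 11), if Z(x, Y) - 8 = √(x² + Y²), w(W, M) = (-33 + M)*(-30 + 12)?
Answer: 404 + √42029/5 ≈ 445.00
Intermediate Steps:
w(W, M) = 594 - 18*M (w(W, M) = (-33 + M)*(-18) = 594 - 18*M)
Z(x, Y) = 8 + √(Y² + x²) (Z(x, Y) = 8 + √(x² + Y²) = 8 + √(Y² + x²))
Z(41, (-17 + 11)/(-8 - 7)) + w(48, 11) = (8 + √(((-17 + 11)/(-8 - 7))² + 41²)) + (594 - 18*11) = (8 + √((-6/(-15))² + 1681)) + (594 - 198) = (8 + √((-6*(-1/15))² + 1681)) + 396 = (8 + √((⅖)² + 1681)) + 396 = (8 + √(4/25 + 1681)) + 396 = (8 + √(42029/25)) + 396 = (8 + √42029/5) + 396 = 404 + √42029/5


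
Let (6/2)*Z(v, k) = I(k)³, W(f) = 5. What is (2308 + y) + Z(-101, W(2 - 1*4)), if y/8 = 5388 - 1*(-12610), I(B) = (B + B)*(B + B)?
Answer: 1438876/3 ≈ 4.7963e+5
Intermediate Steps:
I(B) = 4*B² (I(B) = (2*B)*(2*B) = 4*B²)
Z(v, k) = 64*k⁶/3 (Z(v, k) = (4*k²)³/3 = (64*k⁶)/3 = 64*k⁶/3)
y = 143984 (y = 8*(5388 - 1*(-12610)) = 8*(5388 + 12610) = 8*17998 = 143984)
(2308 + y) + Z(-101, W(2 - 1*4)) = (2308 + 143984) + (64/3)*5⁶ = 146292 + (64/3)*15625 = 146292 + 1000000/3 = 1438876/3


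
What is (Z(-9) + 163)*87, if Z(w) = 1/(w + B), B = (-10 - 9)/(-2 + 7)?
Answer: 907149/64 ≈ 14174.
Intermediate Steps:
B = -19/5 ≈ -3.8000
Z(w) = 1/(-19/5 + w) (Z(w) = 1/(w - 19/5) = 1/(-19/5 + w))
(Z(-9) + 163)*87 = (5/(-19 + 5*(-9)) + 163)*87 = (5/(-19 - 45) + 163)*87 = (5/(-64) + 163)*87 = (5*(-1/64) + 163)*87 = (-5/64 + 163)*87 = (10427/64)*87 = 907149/64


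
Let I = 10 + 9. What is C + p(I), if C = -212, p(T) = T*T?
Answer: 149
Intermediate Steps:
I = 19
p(T) = T**2
C + p(I) = -212 + 19**2 = -212 + 361 = 149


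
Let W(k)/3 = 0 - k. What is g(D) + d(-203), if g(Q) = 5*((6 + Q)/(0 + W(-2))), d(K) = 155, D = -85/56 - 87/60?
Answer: 17643/112 ≈ 157.53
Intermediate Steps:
W(k) = -3*k (W(k) = 3*(0 - k) = 3*(-k) = -3*k)
D = -831/280 (D = -85*1/56 - 87*1/60 = -85/56 - 29/20 = -831/280 ≈ -2.9679)
g(Q) = 5 + 5*Q/6 (g(Q) = 5*((6 + Q)/(0 - 3*(-2))) = 5*((6 + Q)/(0 + 6)) = 5*((6 + Q)/6) = 5*((6 + Q)*(⅙)) = 5*(1 + Q/6) = 5 + 5*Q/6)
g(D) + d(-203) = (5 + (⅚)*(-831/280)) + 155 = (5 - 277/112) + 155 = 283/112 + 155 = 17643/112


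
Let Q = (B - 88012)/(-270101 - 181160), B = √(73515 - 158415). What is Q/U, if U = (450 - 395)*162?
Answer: 44006/2010367755 - I*√849/402073551 ≈ 2.189e-5 - 7.2468e-8*I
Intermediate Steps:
B = 10*I*√849 (B = √(-84900) = 10*I*√849 ≈ 291.38*I)
U = 8910 (U = 55*162 = 8910)
Q = 88012/451261 - 10*I*√849/451261 (Q = (10*I*√849 - 88012)/(-270101 - 181160) = (-88012 + 10*I*√849)/(-451261) = (-88012 + 10*I*√849)*(-1/451261) = 88012/451261 - 10*I*√849/451261 ≈ 0.19504 - 0.00064569*I)
Q/U = (88012/451261 - 10*I*√849/451261)/8910 = (88012/451261 - 10*I*√849/451261)*(1/8910) = 44006/2010367755 - I*√849/402073551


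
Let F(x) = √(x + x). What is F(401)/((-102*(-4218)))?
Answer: √802/430236 ≈ 6.5823e-5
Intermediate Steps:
F(x) = √2*√x (F(x) = √(2*x) = √2*√x)
F(401)/((-102*(-4218))) = (√2*√401)/((-102*(-4218))) = √802/430236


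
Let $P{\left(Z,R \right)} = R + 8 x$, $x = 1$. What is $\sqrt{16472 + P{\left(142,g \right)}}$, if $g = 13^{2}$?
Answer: $\sqrt{16649} \approx 129.03$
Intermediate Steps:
$g = 169$
$P{\left(Z,R \right)} = 8 + R$ ($P{\left(Z,R \right)} = R + 8 \cdot 1 = R + 8 = 8 + R$)
$\sqrt{16472 + P{\left(142,g \right)}} = \sqrt{16472 + \left(8 + 169\right)} = \sqrt{16472 + 177} = \sqrt{16649}$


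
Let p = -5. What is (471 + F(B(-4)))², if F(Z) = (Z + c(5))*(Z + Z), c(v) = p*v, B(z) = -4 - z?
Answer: 221841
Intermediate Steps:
c(v) = -5*v
F(Z) = 2*Z*(-25 + Z) (F(Z) = (Z - 5*5)*(Z + Z) = (Z - 25)*(2*Z) = (-25 + Z)*(2*Z) = 2*Z*(-25 + Z))
(471 + F(B(-4)))² = (471 + 2*(-4 - 1*(-4))*(-25 + (-4 - 1*(-4))))² = (471 + 2*(-4 + 4)*(-25 + (-4 + 4)))² = (471 + 2*0*(-25 + 0))² = (471 + 2*0*(-25))² = (471 + 0)² = 471² = 221841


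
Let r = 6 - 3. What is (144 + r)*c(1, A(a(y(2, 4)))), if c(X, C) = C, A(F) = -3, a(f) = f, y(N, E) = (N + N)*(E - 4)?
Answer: -441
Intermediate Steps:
r = 3
y(N, E) = 2*N*(-4 + E) (y(N, E) = (2*N)*(-4 + E) = 2*N*(-4 + E))
(144 + r)*c(1, A(a(y(2, 4)))) = (144 + 3)*(-3) = 147*(-3) = -441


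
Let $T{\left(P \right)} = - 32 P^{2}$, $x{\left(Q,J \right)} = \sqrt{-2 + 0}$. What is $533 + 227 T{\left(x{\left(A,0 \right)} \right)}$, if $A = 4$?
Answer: $15061$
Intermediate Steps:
$x{\left(Q,J \right)} = i \sqrt{2}$ ($x{\left(Q,J \right)} = \sqrt{-2} = i \sqrt{2}$)
$533 + 227 T{\left(x{\left(A,0 \right)} \right)} = 533 + 227 \left(- 32 \left(i \sqrt{2}\right)^{2}\right) = 533 + 227 \left(\left(-32\right) \left(-2\right)\right) = 533 + 227 \cdot 64 = 533 + 14528 = 15061$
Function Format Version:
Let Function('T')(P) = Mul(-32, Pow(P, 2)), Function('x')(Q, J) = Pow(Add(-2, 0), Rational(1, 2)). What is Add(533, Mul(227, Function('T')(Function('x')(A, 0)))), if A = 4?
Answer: 15061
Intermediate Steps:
Function('x')(Q, J) = Mul(I, Pow(2, Rational(1, 2))) (Function('x')(Q, J) = Pow(-2, Rational(1, 2)) = Mul(I, Pow(2, Rational(1, 2))))
Add(533, Mul(227, Function('T')(Function('x')(A, 0)))) = Add(533, Mul(227, Mul(-32, Pow(Mul(I, Pow(2, Rational(1, 2))), 2)))) = Add(533, Mul(227, Mul(-32, -2))) = Add(533, Mul(227, 64)) = Add(533, 14528) = 15061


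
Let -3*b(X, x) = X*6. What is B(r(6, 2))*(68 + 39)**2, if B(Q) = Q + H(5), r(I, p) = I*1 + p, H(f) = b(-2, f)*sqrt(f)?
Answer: 91592 + 45796*sqrt(5) ≈ 1.9400e+5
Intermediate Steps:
b(X, x) = -2*X (b(X, x) = -X*6/3 = -2*X)
H(f) = 4*sqrt(f) (H(f) = (-2*(-2))*sqrt(f) = 4*sqrt(f))
r(I, p) = I + p
B(Q) = Q + 4*sqrt(5)
B(r(6, 2))*(68 + 39)**2 = ((6 + 2) + 4*sqrt(5))*(68 + 39)**2 = (8 + 4*sqrt(5))*107**2 = (8 + 4*sqrt(5))*11449 = 91592 + 45796*sqrt(5)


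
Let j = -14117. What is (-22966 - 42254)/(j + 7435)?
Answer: 32610/3341 ≈ 9.7605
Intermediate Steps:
(-22966 - 42254)/(j + 7435) = (-22966 - 42254)/(-14117 + 7435) = -65220/(-6682) = -65220*(-1/6682) = 32610/3341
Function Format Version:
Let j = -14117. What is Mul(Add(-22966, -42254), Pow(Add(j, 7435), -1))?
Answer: Rational(32610, 3341) ≈ 9.7605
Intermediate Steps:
Mul(Add(-22966, -42254), Pow(Add(j, 7435), -1)) = Mul(Add(-22966, -42254), Pow(Add(-14117, 7435), -1)) = Mul(-65220, Pow(-6682, -1)) = Mul(-65220, Rational(-1, 6682)) = Rational(32610, 3341)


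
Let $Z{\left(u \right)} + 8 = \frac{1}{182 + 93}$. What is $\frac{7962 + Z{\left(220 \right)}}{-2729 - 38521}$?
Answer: $- \frac{729117}{3781250} \approx -0.19282$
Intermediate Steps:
$Z{\left(u \right)} = - \frac{2199}{275}$ ($Z{\left(u \right)} = -8 + \frac{1}{182 + 93} = -8 + \frac{1}{275} = - \frac{2199}{275}$)
$\frac{7962 + Z{\left(220 \right)}}{-2729 - 38521} = \frac{7962 - \frac{2199}{275}}{-2729 - 38521} = \frac{2187351}{275 \left(-41250\right)} = \frac{2187351}{275} \left(- \frac{1}{41250}\right) = - \frac{729117}{3781250}$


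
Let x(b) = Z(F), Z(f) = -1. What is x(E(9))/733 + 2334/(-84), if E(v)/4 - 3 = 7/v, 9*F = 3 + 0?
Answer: -285151/10262 ≈ -27.787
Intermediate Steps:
F = ⅓ (F = (3 + 0)/9 = (⅑)*3 = ⅓ ≈ 0.33333)
E(v) = 12 + 28/v (E(v) = 12 + 4*(7/v) = 12 + 28/v)
x(b) = -1
x(E(9))/733 + 2334/(-84) = -1/733 + 2334/(-84) = -1*1/733 + 2334*(-1/84) = -1/733 - 389/14 = -285151/10262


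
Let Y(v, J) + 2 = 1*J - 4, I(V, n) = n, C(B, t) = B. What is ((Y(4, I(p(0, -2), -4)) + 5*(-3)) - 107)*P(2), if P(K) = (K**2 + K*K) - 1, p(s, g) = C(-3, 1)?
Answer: -924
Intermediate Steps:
p(s, g) = -3
P(K) = -1 + 2*K**2 (P(K) = (K**2 + K**2) - 1 = 2*K**2 - 1 = -1 + 2*K**2)
Y(v, J) = -6 + J (Y(v, J) = -2 + (1*J - 4) = -2 + (J - 4) = -2 + (-4 + J) = -6 + J)
((Y(4, I(p(0, -2), -4)) + 5*(-3)) - 107)*P(2) = (((-6 - 4) + 5*(-3)) - 107)*(-1 + 2*2**2) = ((-10 - 15) - 107)*(-1 + 2*4) = (-25 - 107)*(-1 + 8) = -132*7 = -924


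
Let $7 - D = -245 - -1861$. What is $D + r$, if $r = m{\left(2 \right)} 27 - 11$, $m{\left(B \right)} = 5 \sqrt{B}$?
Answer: $-1620 + 135 \sqrt{2} \approx -1429.1$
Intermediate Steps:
$D = -1609$ ($D = 7 - \left(-245 - -1861\right) = 7 - \left(-245 + 1861\right) = 7 - 1616 = -1609$)
$r = -11 + 135 \sqrt{2}$ ($r = 5 \sqrt{2} \cdot 27 - 11 = 135 \sqrt{2} - 11 = -11 + 135 \sqrt{2} \approx 179.92$)
$D + r = -1609 - \left(11 - 135 \sqrt{2}\right) = -1620 + 135 \sqrt{2}$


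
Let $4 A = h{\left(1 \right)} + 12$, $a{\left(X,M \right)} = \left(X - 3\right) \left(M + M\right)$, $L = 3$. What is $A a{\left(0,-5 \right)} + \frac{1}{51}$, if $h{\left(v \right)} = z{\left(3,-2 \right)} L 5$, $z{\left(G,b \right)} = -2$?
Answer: $- \frac{6884}{51} \approx -134.98$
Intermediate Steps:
$h{\left(v \right)} = -30$ ($h{\left(v \right)} = \left(-2\right) 3 \cdot 5 = \left(-6\right) 5 = -30$)
$a{\left(X,M \right)} = 2 M \left(-3 + X\right)$ ($a{\left(X,M \right)} = \left(-3 + X\right) 2 M = 2 M \left(-3 + X\right)$)
$A = - \frac{9}{2}$ ($A = \frac{-30 + 12}{4} = \frac{1}{4} \left(-18\right) = - \frac{9}{2} \approx -4.5$)
$A a{\left(0,-5 \right)} + \frac{1}{51} = - \frac{9 \cdot 2 \left(-5\right) \left(-3 + 0\right)}{2} + \frac{1}{51} = - \frac{9 \cdot 2 \left(-5\right) \left(-3\right)}{2} + \frac{1}{51} = \left(- \frac{9}{2}\right) 30 + \frac{1}{51} = -135 + \frac{1}{51} = - \frac{6884}{51}$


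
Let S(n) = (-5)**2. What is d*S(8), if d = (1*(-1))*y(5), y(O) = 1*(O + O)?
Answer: -250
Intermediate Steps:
S(n) = 25
y(O) = 2*O (y(O) = 1*(2*O) = 2*O)
d = -10 (d = (1*(-1))*(2*5) = -1*10 = -10)
d*S(8) = -10*25 = -250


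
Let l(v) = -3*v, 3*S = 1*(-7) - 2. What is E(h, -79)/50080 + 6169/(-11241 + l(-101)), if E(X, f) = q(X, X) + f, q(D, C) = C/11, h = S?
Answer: -212994791/376595340 ≈ -0.56558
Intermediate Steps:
S = -3 (S = (1*(-7) - 2)/3 = (-7 - 2)/3 = (⅓)*(-9) = -3)
h = -3
q(D, C) = C/11 (q(D, C) = C*(1/11) = C/11)
E(X, f) = f + X/11 (E(X, f) = X/11 + f = f + X/11)
E(h, -79)/50080 + 6169/(-11241 + l(-101)) = (-79 + (1/11)*(-3))/50080 + 6169/(-11241 - 3*(-101)) = (-79 - 3/11)*(1/50080) + 6169/(-11241 + 303) = -872/11*1/50080 + 6169/(-10938) = -109/68860 + 6169*(-1/10938) = -109/68860 - 6169/10938 = -212994791/376595340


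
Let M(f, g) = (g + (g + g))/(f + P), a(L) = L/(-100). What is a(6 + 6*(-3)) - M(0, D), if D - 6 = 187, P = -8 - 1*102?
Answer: 2961/550 ≈ 5.3836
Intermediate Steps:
P = -110 (P = -8 - 102 = -110)
D = 193 (D = 6 + 187 = 193)
a(L) = -L/100 (a(L) = L*(-1/100) = -L/100)
M(f, g) = 3*g/(-110 + f) (M(f, g) = (g + (g + g))/(f - 110) = (g + 2*g)/(-110 + f) = (3*g)/(-110 + f) = 3*g/(-110 + f))
a(6 + 6*(-3)) - M(0, D) = -(6 + 6*(-3))/100 - 3*193/(-110 + 0) = -(6 - 18)/100 - 3*193/(-110) = -1/100*(-12) - 3*193*(-1)/110 = 3/25 - 1*(-579/110) = 3/25 + 579/110 = 2961/550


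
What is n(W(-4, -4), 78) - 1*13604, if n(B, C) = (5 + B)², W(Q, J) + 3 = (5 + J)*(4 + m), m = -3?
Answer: -13595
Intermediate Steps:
W(Q, J) = 2 + J (W(Q, J) = -3 + (5 + J)*(4 - 3) = -3 + (5 + J)*1 = -3 + (5 + J) = 2 + J)
n(W(-4, -4), 78) - 1*13604 = (5 + (2 - 4))² - 1*13604 = (5 - 2)² - 13604 = 3² - 13604 = 9 - 13604 = -13595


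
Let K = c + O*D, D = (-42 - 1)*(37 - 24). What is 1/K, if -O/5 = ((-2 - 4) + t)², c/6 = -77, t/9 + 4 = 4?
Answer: 1/100158 ≈ 9.9842e-6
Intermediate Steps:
t = 0 (t = -36 + 9*4 = -36 + 36 = 0)
D = -559 (D = -43*13 = -559)
c = -462 (c = 6*(-77) = -462)
O = -180 (O = -5*((-2 - 4) + 0)² = -5*(-6 + 0)² = -5*(-6)² = -5*36 = -180)
K = 100158 (K = -462 - 180*(-559) = -462 + 100620 = 100158)
1/K = 1/100158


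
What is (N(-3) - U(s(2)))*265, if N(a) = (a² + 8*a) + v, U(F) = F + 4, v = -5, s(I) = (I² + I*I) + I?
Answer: -9010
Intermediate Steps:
s(I) = I + 2*I² (s(I) = (I² + I²) + I = 2*I² + I = I + 2*I²)
U(F) = 4 + F
N(a) = -5 + a² + 8*a (N(a) = (a² + 8*a) - 5 = -5 + a² + 8*a)
(N(-3) - U(s(2)))*265 = ((-5 + (-3)² + 8*(-3)) - (4 + 2*(1 + 2*2)))*265 = ((-5 + 9 - 24) - (4 + 2*(1 + 4)))*265 = (-20 - (4 + 2*5))*265 = (-20 - (4 + 10))*265 = (-20 - 1*14)*265 = (-20 - 14)*265 = -34*265 = -9010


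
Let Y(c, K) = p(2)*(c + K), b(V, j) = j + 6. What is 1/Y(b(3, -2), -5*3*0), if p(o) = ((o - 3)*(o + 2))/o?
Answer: -1/8 ≈ -0.12500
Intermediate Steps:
b(V, j) = 6 + j
p(o) = (-3 + o)*(2 + o)/o (p(o) = ((-3 + o)*(2 + o))/o = (-3 + o)*(2 + o)/o)
Y(c, K) = -2*K - 2*c (Y(c, K) = (-1 + 2 - 6/2)*(c + K) = (-1 + 2 - 6*1/2)*(K + c) = (-1 + 2 - 3)*(K + c) = -2*(K + c) = -2*K - 2*c)
1/Y(b(3, -2), -5*3*0) = 1/(-2*(-5*3)*0 - 2*(6 - 2)) = 1/(-(-30)*0 - 2*4) = 1/(-2*0 - 8) = 1/(0 - 8) = 1/(-8) = -1/8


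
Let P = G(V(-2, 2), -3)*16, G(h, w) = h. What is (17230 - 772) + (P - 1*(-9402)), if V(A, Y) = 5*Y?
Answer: 26020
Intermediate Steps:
P = 160 (P = (5*2)*16 = 10*16 = 160)
(17230 - 772) + (P - 1*(-9402)) = (17230 - 772) + (160 - 1*(-9402)) = 16458 + (160 + 9402) = 16458 + 9562 = 26020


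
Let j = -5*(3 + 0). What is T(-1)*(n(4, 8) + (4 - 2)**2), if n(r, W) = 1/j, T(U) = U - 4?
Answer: -59/3 ≈ -19.667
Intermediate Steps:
T(U) = -4 + U
j = -15 (j = -5*3 = -15)
n(r, W) = -1/15 (n(r, W) = 1/(-15) = -1/15)
T(-1)*(n(4, 8) + (4 - 2)**2) = (-4 - 1)*(-1/15 + (4 - 2)**2) = -5*(-1/15 + 2**2) = -5*(-1/15 + 4) = -5*59/15 = -59/3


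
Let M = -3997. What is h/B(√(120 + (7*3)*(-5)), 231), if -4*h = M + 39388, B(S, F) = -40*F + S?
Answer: 5450214/5691839 + 11797*√15/113836780 ≈ 0.95795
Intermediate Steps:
B(S, F) = S - 40*F
h = -35391/4 (h = -(-3997 + 39388)/4 = -¼*35391 = -35391/4 ≈ -8847.8)
h/B(√(120 + (7*3)*(-5)), 231) = -35391/(4*(√(120 + (7*3)*(-5)) - 40*231)) = -35391/(4*(√(120 + 21*(-5)) - 9240)) = -35391/(4*(√(120 - 105) - 9240)) = -35391/(4*(√15 - 9240)) = -35391/(4*(-9240 + √15))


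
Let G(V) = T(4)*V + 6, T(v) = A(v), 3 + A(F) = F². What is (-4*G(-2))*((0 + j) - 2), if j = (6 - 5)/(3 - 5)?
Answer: -200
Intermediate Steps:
A(F) = -3 + F²
T(v) = -3 + v²
G(V) = 6 + 13*V (G(V) = (-3 + 4²)*V + 6 = (-3 + 16)*V + 6 = 13*V + 6 = 6 + 13*V)
j = -½ (j = 1/(-2) = 1*(-½) = -½ ≈ -0.50000)
(-4*G(-2))*((0 + j) - 2) = (-4*(6 + 13*(-2)))*((0 - ½) - 2) = (-4*(6 - 26))*(-½ - 2) = -4*(-20)*(-5/2) = 80*(-5/2) = -200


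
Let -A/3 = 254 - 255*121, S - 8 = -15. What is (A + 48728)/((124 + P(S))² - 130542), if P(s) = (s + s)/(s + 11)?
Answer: -562124/464087 ≈ -1.2112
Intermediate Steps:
S = -7 (S = 8 - 15 = -7)
P(s) = 2*s/(11 + s) (P(s) = (2*s)/(11 + s) = 2*s/(11 + s))
A = 91803 (A = -3*(254 - 255*121) = -3*(254 - 30855) = -3*(-30601) = 91803)
(A + 48728)/((124 + P(S))² - 130542) = (91803 + 48728)/((124 + 2*(-7)/(11 - 7))² - 130542) = 140531/((124 + 2*(-7)/4)² - 130542) = 140531/((124 + 2*(-7)*(¼))² - 130542) = 140531/((124 - 7/2)² - 130542) = 140531/((241/2)² - 130542) = 140531/(58081/4 - 130542) = 140531/(-464087/4) = 140531*(-4/464087) = -562124/464087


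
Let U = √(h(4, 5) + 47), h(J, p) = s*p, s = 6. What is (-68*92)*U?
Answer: -6256*√77 ≈ -54896.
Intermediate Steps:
h(J, p) = 6*p
U = √77 (U = √(6*5 + 47) = √(30 + 47) = √77 ≈ 8.7750)
(-68*92)*U = (-68*92)*√77 = -6256*√77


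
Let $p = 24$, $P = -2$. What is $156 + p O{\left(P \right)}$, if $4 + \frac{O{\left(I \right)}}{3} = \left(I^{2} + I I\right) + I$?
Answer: $300$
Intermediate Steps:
$O{\left(I \right)} = -12 + 3 I + 6 I^{2}$ ($O{\left(I \right)} = -12 + 3 \left(\left(I^{2} + I I\right) + I\right) = -12 + 3 \left(\left(I^{2} + I^{2}\right) + I\right) = -12 + 3 \left(2 I^{2} + I\right) = -12 + 3 \left(I + 2 I^{2}\right) = -12 + \left(3 I + 6 I^{2}\right) = -12 + 3 I + 6 I^{2}$)
$156 + p O{\left(P \right)} = 156 + 24 \left(-12 + 3 \left(-2\right) + 6 \left(-2\right)^{2}\right) = 156 + 24 \left(-12 - 6 + 6 \cdot 4\right) = 156 + 24 \left(-12 - 6 + 24\right) = 156 + 24 \cdot 6 = 156 + 144 = 300$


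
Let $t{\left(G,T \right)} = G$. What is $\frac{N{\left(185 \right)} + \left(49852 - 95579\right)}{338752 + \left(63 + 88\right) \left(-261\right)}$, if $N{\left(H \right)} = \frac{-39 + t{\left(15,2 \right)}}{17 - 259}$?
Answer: $- \frac{5532955}{36220261} \approx -0.15276$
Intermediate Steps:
$N{\left(H \right)} = \frac{12}{121}$ ($N{\left(H \right)} = \frac{-39 + 15}{17 - 259} = - \frac{24}{-242} = \left(-24\right) \left(- \frac{1}{242}\right) = \frac{12}{121}$)
$\frac{N{\left(185 \right)} + \left(49852 - 95579\right)}{338752 + \left(63 + 88\right) \left(-261\right)} = \frac{\frac{12}{121} + \left(49852 - 95579\right)}{338752 + \left(63 + 88\right) \left(-261\right)} = \frac{\frac{12}{121} - 45727}{338752 + 151 \left(-261\right)} = - \frac{5532955}{121 \left(338752 - 39411\right)} = - \frac{5532955}{121 \cdot 299341} = \left(- \frac{5532955}{121}\right) \frac{1}{299341} = - \frac{5532955}{36220261}$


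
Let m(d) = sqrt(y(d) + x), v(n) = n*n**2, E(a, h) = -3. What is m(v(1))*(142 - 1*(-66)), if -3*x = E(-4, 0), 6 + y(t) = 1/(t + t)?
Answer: 312*I*sqrt(2) ≈ 441.23*I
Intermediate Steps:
y(t) = -6 + 1/(2*t) (y(t) = -6 + 1/(t + t) = -6 + 1/(2*t))
x = 1 (x = -1/3*(-3) = 1)
v(n) = n**3
m(d) = sqrt(-5 + 1/(2*d)) (m(d) = sqrt((-6 + 1/(2*d)) + 1) = sqrt(-5 + 1/(2*d)))
m(v(1))*(142 - 1*(-66)) = (sqrt(-20 + 2/(1**3))/2)*(142 - 1*(-66)) = (sqrt(-20 + 2/1)/2)*(142 + 66) = (sqrt(-20 + 2*1)/2)*208 = (sqrt(-20 + 2)/2)*208 = (sqrt(-18)/2)*208 = ((3*I*sqrt(2))/2)*208 = (3*I*sqrt(2)/2)*208 = 312*I*sqrt(2)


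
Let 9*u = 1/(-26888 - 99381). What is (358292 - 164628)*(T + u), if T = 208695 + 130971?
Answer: 74754996423360640/1136421 ≈ 6.5781e+10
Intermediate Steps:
u = -1/1136421 (u = 1/(9*(-26888 - 99381)) = (⅑)/(-126269) = (⅑)*(-1/126269) = -1/1136421 ≈ -8.7996e-7)
T = 339666
(358292 - 164628)*(T + u) = (358292 - 164628)*(339666 - 1/1136421) = 193664*(386003575385/1136421) = 74754996423360640/1136421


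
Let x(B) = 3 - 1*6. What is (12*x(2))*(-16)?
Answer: 576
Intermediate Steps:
x(B) = -3 (x(B) = 3 - 6 = -3)
(12*x(2))*(-16) = (12*(-3))*(-16) = -36*(-16) = 576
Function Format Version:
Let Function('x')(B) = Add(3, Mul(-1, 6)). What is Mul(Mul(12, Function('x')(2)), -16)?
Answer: 576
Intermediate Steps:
Function('x')(B) = -3 (Function('x')(B) = Add(3, -6) = -3)
Mul(Mul(12, Function('x')(2)), -16) = Mul(Mul(12, -3), -16) = Mul(-36, -16) = 576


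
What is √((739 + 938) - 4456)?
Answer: I*√2779 ≈ 52.716*I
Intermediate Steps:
√((739 + 938) - 4456) = √(1677 - 4456) = √(-2779) = I*√2779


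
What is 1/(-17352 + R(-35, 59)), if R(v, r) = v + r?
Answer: -1/17328 ≈ -5.7710e-5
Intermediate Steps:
R(v, r) = r + v
1/(-17352 + R(-35, 59)) = 1/(-17352 + (59 - 35)) = 1/(-17352 + 24) = 1/(-17328) = -1/17328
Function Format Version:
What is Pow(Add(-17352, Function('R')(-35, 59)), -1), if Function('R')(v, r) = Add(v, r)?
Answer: Rational(-1, 17328) ≈ -5.7710e-5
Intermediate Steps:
Function('R')(v, r) = Add(r, v)
Pow(Add(-17352, Function('R')(-35, 59)), -1) = Pow(Add(-17352, Add(59, -35)), -1) = Pow(Add(-17352, 24), -1) = Pow(-17328, -1) = Rational(-1, 17328)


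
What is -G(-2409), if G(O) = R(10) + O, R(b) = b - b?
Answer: 2409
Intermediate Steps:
R(b) = 0
G(O) = O (G(O) = 0 + O = O)
-G(-2409) = -1*(-2409) = 2409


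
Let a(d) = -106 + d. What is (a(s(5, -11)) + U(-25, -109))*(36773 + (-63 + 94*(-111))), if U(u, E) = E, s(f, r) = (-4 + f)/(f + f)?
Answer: -28233562/5 ≈ -5.6467e+6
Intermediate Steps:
s(f, r) = (-4 + f)/(2*f) (s(f, r) = (-4 + f)/((2*f)) = (-4 + f)*(1/(2*f)) = (-4 + f)/(2*f))
(a(s(5, -11)) + U(-25, -109))*(36773 + (-63 + 94*(-111))) = ((-106 + (½)*(-4 + 5)/5) - 109)*(36773 + (-63 + 94*(-111))) = ((-106 + (½)*(⅕)*1) - 109)*(36773 + (-63 - 10434)) = ((-106 + ⅒) - 109)*(36773 - 10497) = (-1059/10 - 109)*26276 = -2149/10*26276 = -28233562/5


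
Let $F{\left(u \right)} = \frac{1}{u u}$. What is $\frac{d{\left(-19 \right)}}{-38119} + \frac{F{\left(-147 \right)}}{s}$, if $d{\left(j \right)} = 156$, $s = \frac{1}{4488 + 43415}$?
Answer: $\frac{1822643453}{823713471} \approx 2.2127$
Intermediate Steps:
$s = \frac{1}{47903} \approx 2.0876 \cdot 10^{-5}$
$F{\left(u \right)} = \frac{1}{u^{2}}$
$\frac{d{\left(-19 \right)}}{-38119} + \frac{F{\left(-147 \right)}}{s} = \frac{156}{-38119} + \frac{\frac{1}{\frac{1}{47903}}}{21609} = 156 \left(- \frac{1}{38119}\right) + \frac{1}{21609} \cdot 47903 = - \frac{156}{38119} + \frac{47903}{21609} = \frac{1822643453}{823713471}$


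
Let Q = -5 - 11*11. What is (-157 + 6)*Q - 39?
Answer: 18987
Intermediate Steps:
Q = -126 (Q = -5 - 121 = -126)
(-157 + 6)*Q - 39 = (-157 + 6)*(-126) - 39 = -151*(-126) - 39 = 19026 - 39 = 18987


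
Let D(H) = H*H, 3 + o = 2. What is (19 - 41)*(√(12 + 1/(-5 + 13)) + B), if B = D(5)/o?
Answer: 550 - 11*√194/2 ≈ 473.39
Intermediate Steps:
o = -1 (o = -3 + 2 = -1)
D(H) = H²
B = -25 (B = 5²/(-1) = 25*(-1) = -25)
(19 - 41)*(√(12 + 1/(-5 + 13)) + B) = (19 - 41)*(√(12 + 1/(-5 + 13)) - 25) = -22*(√(12 + 1/8) - 25) = -22*(√(12 + ⅛) - 25) = -22*(√(97/8) - 25) = -22*(√194/4 - 25) = -22*(-25 + √194/4) = 550 - 11*√194/2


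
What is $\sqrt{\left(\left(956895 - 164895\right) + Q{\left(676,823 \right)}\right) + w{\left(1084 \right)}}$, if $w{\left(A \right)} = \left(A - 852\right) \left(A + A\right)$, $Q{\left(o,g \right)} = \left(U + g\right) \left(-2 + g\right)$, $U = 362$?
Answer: $\sqrt{2267861} \approx 1505.9$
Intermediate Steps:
$Q{\left(o,g \right)} = \left(-2 + g\right) \left(362 + g\right)$ ($Q{\left(o,g \right)} = \left(362 + g\right) \left(-2 + g\right) = \left(-2 + g\right) \left(362 + g\right)$)
$w{\left(A \right)} = 2 A \left(-852 + A\right)$ ($w{\left(A \right)} = \left(-852 + A\right) 2 A = 2 A \left(-852 + A\right)$)
$\sqrt{\left(\left(956895 - 164895\right) + Q{\left(676,823 \right)}\right) + w{\left(1084 \right)}} = \sqrt{\left(\left(956895 - 164895\right) + \left(-724 + 823^{2} + 360 \cdot 823\right)\right) + 2 \cdot 1084 \left(-852 + 1084\right)} = \sqrt{\left(792000 + \left(-724 + 677329 + 296280\right)\right) + 2 \cdot 1084 \cdot 232} = \sqrt{\left(792000 + 972885\right) + 502976} = \sqrt{1764885 + 502976} = \sqrt{2267861}$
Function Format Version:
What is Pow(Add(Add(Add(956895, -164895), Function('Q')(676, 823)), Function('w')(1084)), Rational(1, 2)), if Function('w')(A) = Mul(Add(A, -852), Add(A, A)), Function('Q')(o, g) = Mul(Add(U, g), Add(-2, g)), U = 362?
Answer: Pow(2267861, Rational(1, 2)) ≈ 1505.9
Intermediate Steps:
Function('Q')(o, g) = Mul(Add(-2, g), Add(362, g)) (Function('Q')(o, g) = Mul(Add(362, g), Add(-2, g)) = Mul(Add(-2, g), Add(362, g)))
Function('w')(A) = Mul(2, A, Add(-852, A)) (Function('w')(A) = Mul(Add(-852, A), Mul(2, A)) = Mul(2, A, Add(-852, A)))
Pow(Add(Add(Add(956895, -164895), Function('Q')(676, 823)), Function('w')(1084)), Rational(1, 2)) = Pow(Add(Add(Add(956895, -164895), Add(-724, Pow(823, 2), Mul(360, 823))), Mul(2, 1084, Add(-852, 1084))), Rational(1, 2)) = Pow(Add(Add(792000, Add(-724, 677329, 296280)), Mul(2, 1084, 232)), Rational(1, 2)) = Pow(Add(Add(792000, 972885), 502976), Rational(1, 2)) = Pow(Add(1764885, 502976), Rational(1, 2)) = Pow(2267861, Rational(1, 2))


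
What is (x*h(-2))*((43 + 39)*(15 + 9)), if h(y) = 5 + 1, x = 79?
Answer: 932832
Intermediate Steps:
h(y) = 6
(x*h(-2))*((43 + 39)*(15 + 9)) = (79*6)*((43 + 39)*(15 + 9)) = 474*(82*24) = 474*1968 = 932832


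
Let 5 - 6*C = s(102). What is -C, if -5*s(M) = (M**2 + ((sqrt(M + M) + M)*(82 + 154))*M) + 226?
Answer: -2465999/30 - 8024*sqrt(51)/5 ≈ -93661.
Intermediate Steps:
s(M) = -226/5 - M**2/5 - M*(236*M + 236*sqrt(2)*sqrt(M))/5 (s(M) = -((M**2 + ((sqrt(M + M) + M)*(82 + 154))*M) + 226)/5 = -((M**2 + ((sqrt(2*M) + M)*236)*M) + 226)/5 = -((M**2 + ((sqrt(2)*sqrt(M) + M)*236)*M) + 226)/5 = -((M**2 + ((M + sqrt(2)*sqrt(M))*236)*M) + 226)/5 = -((M**2 + (236*M + 236*sqrt(2)*sqrt(M))*M) + 226)/5 = -((M**2 + M*(236*M + 236*sqrt(2)*sqrt(M))) + 226)/5 = -(226 + M**2 + M*(236*M + 236*sqrt(2)*sqrt(M)))/5 = -226/5 - M**2/5 - M*(236*M + 236*sqrt(2)*sqrt(M))/5)
C = 2465999/30 + 8024*sqrt(51)/5 (C = 5/6 - (-226/5 - 237/5*102**2 - 236*sqrt(2)*102**(3/2)/5)/6 = 5/6 - (-226/5 - 237/5*10404 - 236*sqrt(2)*102*sqrt(102)/5)/6 = 5/6 - (-226/5 - 2465748/5 - 48144*sqrt(51)/5)/6 = 5/6 - (-2465974/5 - 48144*sqrt(51)/5)/6 = 5/6 + (1232987/15 + 8024*sqrt(51)/5) = 2465999/30 + 8024*sqrt(51)/5 ≈ 93661.)
-C = -(2465999/30 + 8024*sqrt(51)/5) = -2465999/30 - 8024*sqrt(51)/5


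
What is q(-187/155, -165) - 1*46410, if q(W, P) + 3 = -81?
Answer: -46494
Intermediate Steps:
q(W, P) = -84 (q(W, P) = -3 - 81 = -84)
q(-187/155, -165) - 1*46410 = -84 - 1*46410 = -84 - 46410 = -46494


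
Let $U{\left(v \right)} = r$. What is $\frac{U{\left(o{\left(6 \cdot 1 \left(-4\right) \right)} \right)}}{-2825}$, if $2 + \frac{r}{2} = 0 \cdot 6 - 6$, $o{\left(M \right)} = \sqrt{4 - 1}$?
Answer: $\frac{16}{2825} \approx 0.0056637$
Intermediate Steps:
$o{\left(M \right)} = \sqrt{3}$
$r = -16$ ($r = -4 + 2 \left(0 \cdot 6 - 6\right) = -4 + 2 \left(0 - 6\right) = -4 + 2 \left(-6\right) = -4 - 12 = -16$)
$U{\left(v \right)} = -16$
$\frac{U{\left(o{\left(6 \cdot 1 \left(-4\right) \right)} \right)}}{-2825} = - \frac{16}{-2825} = \left(-16\right) \left(- \frac{1}{2825}\right) = \frac{16}{2825}$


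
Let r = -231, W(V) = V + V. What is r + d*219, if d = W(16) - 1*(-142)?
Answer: 37875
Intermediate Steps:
W(V) = 2*V
d = 174 (d = 2*16 - 1*(-142) = 32 + 142 = 174)
r + d*219 = -231 + 174*219 = -231 + 38106 = 37875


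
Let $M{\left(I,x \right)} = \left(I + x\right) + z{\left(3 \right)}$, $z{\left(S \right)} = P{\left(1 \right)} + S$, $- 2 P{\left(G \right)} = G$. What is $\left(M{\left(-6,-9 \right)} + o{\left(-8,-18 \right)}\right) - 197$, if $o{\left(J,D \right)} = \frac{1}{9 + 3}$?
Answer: $- \frac{2513}{12} \approx -209.42$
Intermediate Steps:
$P{\left(G \right)} = - \frac{G}{2}$
$z{\left(S \right)} = - \frac{1}{2} + S$ ($z{\left(S \right)} = \left(- \frac{1}{2}\right) 1 + S = - \frac{1}{2} + S$)
$o{\left(J,D \right)} = \frac{1}{12}$
$M{\left(I,x \right)} = \frac{5}{2} + I + x$ ($M{\left(I,x \right)} = \left(I + x\right) + \left(- \frac{1}{2} + 3\right) = \left(I + x\right) + \frac{5}{2} = \frac{5}{2} + I + x$)
$\left(M{\left(-6,-9 \right)} + o{\left(-8,-18 \right)}\right) - 197 = \left(\left(\frac{5}{2} - 6 - 9\right) + \frac{1}{12}\right) - 197 = \left(- \frac{25}{2} + \frac{1}{12}\right) - 197 = - \frac{149}{12} - 197 = - \frac{2513}{12}$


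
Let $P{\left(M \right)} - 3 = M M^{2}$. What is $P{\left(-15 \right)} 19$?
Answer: $-64068$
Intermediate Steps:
$P{\left(M \right)} = 3 + M^{3}$ ($P{\left(M \right)} = 3 + M M^{2} = 3 + M^{3}$)
$P{\left(-15 \right)} 19 = \left(3 + \left(-15\right)^{3}\right) 19 = \left(3 - 3375\right) 19 = \left(-3372\right) 19 = -64068$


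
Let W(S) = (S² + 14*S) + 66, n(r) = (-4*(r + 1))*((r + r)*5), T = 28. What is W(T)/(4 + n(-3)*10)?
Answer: -621/1198 ≈ -0.51836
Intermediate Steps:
n(r) = 10*r*(-4 - 4*r) (n(r) = (-4*(1 + r))*((2*r)*5) = (-4 - 4*r)*(10*r) = 10*r*(-4 - 4*r))
W(S) = 66 + S² + 14*S
W(T)/(4 + n(-3)*10) = (66 + 28² + 14*28)/(4 - 40*(-3)*(1 - 3)*10) = (66 + 784 + 392)/(4 - 40*(-3)*(-2)*10) = 1242/(4 - 240*10) = 1242/(4 - 2400) = 1242/(-2396) = 1242*(-1/2396) = -621/1198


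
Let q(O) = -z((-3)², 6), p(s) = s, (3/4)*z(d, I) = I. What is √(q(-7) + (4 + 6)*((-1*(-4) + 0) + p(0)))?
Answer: 4*√2 ≈ 5.6569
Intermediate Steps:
z(d, I) = 4*I/3
q(O) = -8 (q(O) = -4*6/3 = -1*8 = -8)
√(q(-7) + (4 + 6)*((-1*(-4) + 0) + p(0))) = √(-8 + (4 + 6)*((-1*(-4) + 0) + 0)) = √(-8 + 10*((4 + 0) + 0)) = √(-8 + 10*(4 + 0)) = √(-8 + 10*4) = √(-8 + 40) = √32 = 4*√2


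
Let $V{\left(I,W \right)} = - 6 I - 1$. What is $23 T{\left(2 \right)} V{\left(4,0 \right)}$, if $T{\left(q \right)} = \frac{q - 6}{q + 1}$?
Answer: $\frac{2300}{3} \approx 766.67$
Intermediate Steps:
$T{\left(q \right)} = \frac{-6 + q}{1 + q}$
$V{\left(I,W \right)} = -1 - 6 I$
$23 T{\left(2 \right)} V{\left(4,0 \right)} = 23 \frac{-6 + 2}{1 + 2} \left(-1 - 24\right) = 23 \cdot \frac{1}{3} \left(-4\right) \left(-1 - 24\right) = 23 \cdot \frac{1}{3} \left(-4\right) \left(-25\right) = 23 \left(- \frac{4}{3}\right) \left(-25\right) = \left(- \frac{92}{3}\right) \left(-25\right) = \frac{2300}{3}$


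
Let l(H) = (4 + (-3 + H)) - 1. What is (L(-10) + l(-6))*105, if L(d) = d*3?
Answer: -3780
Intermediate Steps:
l(H) = H (l(H) = (1 + H) - 1 = H)
L(d) = 3*d
(L(-10) + l(-6))*105 = (3*(-10) - 6)*105 = (-30 - 6)*105 = -36*105 = -3780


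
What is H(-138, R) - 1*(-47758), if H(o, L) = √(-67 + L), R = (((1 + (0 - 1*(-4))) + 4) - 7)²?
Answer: 47758 + 3*I*√7 ≈ 47758.0 + 7.9373*I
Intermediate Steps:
R = 4 (R = (((1 + (0 + 4)) + 4) - 7)² = (((1 + 4) + 4) - 7)² = ((5 + 4) - 7)² = (9 - 7)² = 2² = 4)
H(-138, R) - 1*(-47758) = √(-67 + 4) - 1*(-47758) = √(-63) + 47758 = 3*I*√7 + 47758 = 47758 + 3*I*√7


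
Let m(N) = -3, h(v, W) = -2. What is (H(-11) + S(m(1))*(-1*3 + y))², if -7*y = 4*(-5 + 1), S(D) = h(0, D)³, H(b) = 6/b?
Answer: 158404/5929 ≈ 26.717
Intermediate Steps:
S(D) = -8 (S(D) = (-2)³ = -8)
y = 16/7 (y = -4*(-5 + 1)/7 = -4*(-4)/7 = -⅐*(-16) = 16/7 ≈ 2.2857)
(H(-11) + S(m(1))*(-1*3 + y))² = (6/(-11) - 8*(-1*3 + 16/7))² = (6*(-1/11) - 8*(-3 + 16/7))² = (-6/11 - 8*(-5/7))² = (-6/11 + 40/7)² = (398/77)² = 158404/5929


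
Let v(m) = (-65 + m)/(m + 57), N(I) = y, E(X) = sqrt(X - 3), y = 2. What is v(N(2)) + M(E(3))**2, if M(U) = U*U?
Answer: -63/59 ≈ -1.0678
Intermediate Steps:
E(X) = sqrt(-3 + X)
M(U) = U**2
N(I) = 2
v(m) = (-65 + m)/(57 + m)
v(N(2)) + M(E(3))**2 = (-65 + 2)/(57 + 2) + ((sqrt(-3 + 3))**2)**2 = -63/59 + ((sqrt(0))**2)**2 = (1/59)*(-63) + (0**2)**2 = -63/59 + 0**2 = -63/59 + 0 = -63/59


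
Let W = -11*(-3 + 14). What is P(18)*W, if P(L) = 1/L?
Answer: -121/18 ≈ -6.7222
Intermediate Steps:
W = -121 (W = -11*11 = -121)
P(18)*W = -121/18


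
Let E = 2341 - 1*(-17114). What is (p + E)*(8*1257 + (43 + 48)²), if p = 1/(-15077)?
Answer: 5378664474458/15077 ≈ 3.5675e+8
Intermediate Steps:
p = -1/15077 ≈ -6.6326e-5
E = 19455 (E = 2341 + 17114 = 19455)
(p + E)*(8*1257 + (43 + 48)²) = (-1/15077 + 19455)*(8*1257 + (43 + 48)²) = 293323034*(10056 + 91²)/15077 = 293323034*(10056 + 8281)/15077 = (293323034/15077)*18337 = 5378664474458/15077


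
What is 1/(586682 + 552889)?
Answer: 1/1139571 ≈ 8.7752e-7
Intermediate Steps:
1/(586682 + 552889) = 1/1139571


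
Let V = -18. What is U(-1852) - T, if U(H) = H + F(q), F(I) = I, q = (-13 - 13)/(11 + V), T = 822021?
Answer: -5767085/7 ≈ -8.2387e+5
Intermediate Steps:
q = 26/7 (q = (-13 - 13)/(11 - 18) = -26/(-7) = -26*(-⅐) = 26/7 ≈ 3.7143)
U(H) = 26/7 + H (U(H) = H + 26/7 = 26/7 + H)
U(-1852) - T = (26/7 - 1852) - 1*822021 = -12938/7 - 822021 = -5767085/7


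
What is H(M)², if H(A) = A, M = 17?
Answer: 289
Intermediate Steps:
H(M)² = 17² = 289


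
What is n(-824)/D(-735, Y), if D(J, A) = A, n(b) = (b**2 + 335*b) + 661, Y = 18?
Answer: 403597/18 ≈ 22422.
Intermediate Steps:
n(b) = 661 + b**2 + 335*b
n(-824)/D(-735, Y) = (661 + (-824)**2 + 335*(-824))/18 = (661 + 678976 - 276040)*(1/18) = 403597*(1/18) = 403597/18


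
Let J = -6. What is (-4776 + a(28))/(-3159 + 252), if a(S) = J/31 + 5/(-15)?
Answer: 444217/270351 ≈ 1.6431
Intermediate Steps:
a(S) = -49/93 (a(S) = -6/31 + 5/(-15) = -6*1/31 + 5*(-1/15) = -6/31 - ⅓ = -49/93)
(-4776 + a(28))/(-3159 + 252) = (-4776 - 49/93)/(-3159 + 252) = -444217/93/(-2907) = -444217/93*(-1/2907) = 444217/270351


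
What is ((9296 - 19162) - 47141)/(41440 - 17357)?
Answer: -57007/24083 ≈ -2.3671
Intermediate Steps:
((9296 - 19162) - 47141)/(41440 - 17357) = (-9866 - 47141)/24083 = -57007*1/24083 = -57007/24083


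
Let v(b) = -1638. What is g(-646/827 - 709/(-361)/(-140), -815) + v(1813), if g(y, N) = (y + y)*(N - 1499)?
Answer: 21337407221/10449145 ≈ 2042.0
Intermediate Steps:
g(y, N) = 2*y*(-1499 + N) (g(y, N) = (2*y)*(-1499 + N) = 2*y*(-1499 + N))
g(-646/827 - 709/(-361)/(-140), -815) + v(1813) = 2*(-646/827 - 709/(-361)/(-140))*(-1499 - 815) - 1638 = 2*(-646*1/827 - 709*(-1/361)*(-1/140))*(-2314) - 1638 = 2*(-646/827 + (709/361)*(-1/140))*(-2314) - 1638 = 2*(-646/827 - 709/50540)*(-2314) - 1638 = 2*(-33235183/41796580)*(-2314) - 1638 = 38453106731/10449145 - 1638 = 21337407221/10449145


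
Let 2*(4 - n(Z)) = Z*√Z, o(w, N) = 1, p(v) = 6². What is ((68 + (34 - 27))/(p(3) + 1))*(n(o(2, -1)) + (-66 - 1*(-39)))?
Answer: -3525/74 ≈ -47.635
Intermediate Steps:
p(v) = 36
n(Z) = 4 - Z^(3/2)/2 (n(Z) = 4 - Z*√Z/2 = 4 - Z^(3/2)/2)
((68 + (34 - 27))/(p(3) + 1))*(n(o(2, -1)) + (-66 - 1*(-39))) = ((68 + (34 - 27))/(36 + 1))*((4 - 1^(3/2)/2) + (-66 - 1*(-39))) = ((68 + 7)/37)*((4 - ½*1) + (-66 + 39)) = (75*(1/37))*((4 - ½) - 27) = 75*(7/2 - 27)/37 = (75/37)*(-47/2) = -3525/74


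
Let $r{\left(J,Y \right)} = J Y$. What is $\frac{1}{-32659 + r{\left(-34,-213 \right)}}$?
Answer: $- \frac{1}{25417} \approx -3.9344 \cdot 10^{-5}$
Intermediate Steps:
$\frac{1}{-32659 + r{\left(-34,-213 \right)}} = \frac{1}{-32659 - -7242} = \frac{1}{-32659 + 7242} = \frac{1}{-25417} = - \frac{1}{25417}$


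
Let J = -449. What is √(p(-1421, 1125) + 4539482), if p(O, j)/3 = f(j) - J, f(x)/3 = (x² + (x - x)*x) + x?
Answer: √15941579 ≈ 3992.7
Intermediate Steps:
f(x) = 3*x + 3*x² (f(x) = 3*((x² + (x - x)*x) + x) = 3*((x² + 0*x) + x) = 3*((x² + 0) + x) = 3*(x² + x) = 3*(x + x²) = 3*x + 3*x²)
p(O, j) = 1347 + 9*j*(1 + j) (p(O, j) = 3*(3*j*(1 + j) - 1*(-449)) = 3*(3*j*(1 + j) + 449) = 3*(449 + 3*j*(1 + j)) = 1347 + 9*j*(1 + j))
√(p(-1421, 1125) + 4539482) = √((1347 + 9*1125*(1 + 1125)) + 4539482) = √((1347 + 9*1125*1126) + 4539482) = √((1347 + 11400750) + 4539482) = √(11402097 + 4539482) = √15941579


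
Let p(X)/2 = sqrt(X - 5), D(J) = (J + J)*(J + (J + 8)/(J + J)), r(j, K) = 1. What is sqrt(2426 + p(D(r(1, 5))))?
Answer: sqrt(2426 + 2*sqrt(6)) ≈ 49.304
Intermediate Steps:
D(J) = 2*J*(J + (8 + J)/(2*J)) (D(J) = (2*J)*(J + (8 + J)/((2*J))) = (2*J)*(J + (8 + J)*(1/(2*J))) = (2*J)*(J + (8 + J)/(2*J)) = 2*J*(J + (8 + J)/(2*J)))
p(X) = 2*sqrt(-5 + X) (p(X) = 2*sqrt(X - 5) = 2*sqrt(-5 + X))
sqrt(2426 + p(D(r(1, 5)))) = sqrt(2426 + 2*sqrt(-5 + (8 + 1 + 2*1**2))) = sqrt(2426 + 2*sqrt(-5 + (8 + 1 + 2*1))) = sqrt(2426 + 2*sqrt(-5 + (8 + 1 + 2))) = sqrt(2426 + 2*sqrt(-5 + 11)) = sqrt(2426 + 2*sqrt(6))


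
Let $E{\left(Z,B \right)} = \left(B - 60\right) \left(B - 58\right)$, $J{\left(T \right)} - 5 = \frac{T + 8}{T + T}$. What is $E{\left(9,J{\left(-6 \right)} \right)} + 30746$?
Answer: $\frac{1212445}{36} \approx 33679.0$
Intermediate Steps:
$J{\left(T \right)} = 5 + \frac{8 + T}{2 T}$ ($J{\left(T \right)} = 5 + \frac{T + 8}{T + T} = 5 + \frac{8 + T}{2 T}$)
$E{\left(Z,B \right)} = \left(-60 + B\right) \left(-58 + B\right)$
$E{\left(9,J{\left(-6 \right)} \right)} + 30746 = \left(3480 + \left(\frac{11}{2} + \frac{4}{-6}\right)^{2} - 118 \left(\frac{11}{2} + \frac{4}{-6}\right)\right) + 30746 = \left(3480 + \left(\frac{11}{2} + 4 \left(- \frac{1}{6}\right)\right)^{2} - 118 \left(\frac{11}{2} + 4 \left(- \frac{1}{6}\right)\right)\right) + 30746 = \left(3480 + \left(\frac{11}{2} - \frac{2}{3}\right)^{2} - 118 \left(\frac{11}{2} - \frac{2}{3}\right)\right) + 30746 = \left(3480 + \left(\frac{29}{6}\right)^{2} - \frac{1711}{3}\right) + 30746 = \left(3480 + \frac{841}{36} - \frac{1711}{3}\right) + 30746 = \frac{105589}{36} + 30746 = \frac{1212445}{36}$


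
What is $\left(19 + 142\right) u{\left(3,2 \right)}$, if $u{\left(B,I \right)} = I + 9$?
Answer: $1771$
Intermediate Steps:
$u{\left(B,I \right)} = 9 + I$
$\left(19 + 142\right) u{\left(3,2 \right)} = \left(19 + 142\right) \left(9 + 2\right) = 161 \cdot 11 = 1771$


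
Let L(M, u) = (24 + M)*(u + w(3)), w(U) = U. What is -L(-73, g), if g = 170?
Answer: 8477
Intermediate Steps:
L(M, u) = (3 + u)*(24 + M) (L(M, u) = (24 + M)*(u + 3) = (24 + M)*(3 + u) = (3 + u)*(24 + M))
-L(-73, g) = -(72 + 3*(-73) + 24*170 - 73*170) = -(72 - 219 + 4080 - 12410) = -1*(-8477) = 8477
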